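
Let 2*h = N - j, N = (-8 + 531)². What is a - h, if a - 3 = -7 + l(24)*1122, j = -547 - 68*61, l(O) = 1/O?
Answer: -556277/4 ≈ -1.3907e+5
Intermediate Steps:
N = 273529 (N = 523² = 273529)
j = -4695 (j = -547 - 4148 = -4695)
a = 171/4 (a = 3 + (-7 + 1122/24) = 3 + (-7 + (1/24)*1122) = 3 + (-7 + 187/4) = 3 + 159/4 = 171/4 ≈ 42.750)
h = 139112 (h = (273529 - 1*(-4695))/2 = (273529 + 4695)/2 = (½)*278224 = 139112)
a - h = 171/4 - 1*139112 = 171/4 - 139112 = -556277/4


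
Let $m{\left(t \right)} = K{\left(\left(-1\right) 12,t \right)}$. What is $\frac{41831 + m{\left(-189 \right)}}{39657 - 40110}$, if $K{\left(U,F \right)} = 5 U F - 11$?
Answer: $- \frac{17720}{151} \approx -117.35$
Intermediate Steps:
$K{\left(U,F \right)} = -11 + 5 F U$ ($K{\left(U,F \right)} = 5 F U - 11 = -11 + 5 F U$)
$m{\left(t \right)} = -11 - 60 t$ ($m{\left(t \right)} = -11 + 5 t \left(\left(-1\right) 12\right) = -11 + 5 t \left(-12\right) = -11 - 60 t$)
$\frac{41831 + m{\left(-189 \right)}}{39657 - 40110} = \frac{41831 - -11329}{39657 - 40110} = \frac{41831 + \left(-11 + 11340\right)}{-453} = \left(41831 + 11329\right) \left(- \frac{1}{453}\right) = 53160 \left(- \frac{1}{453}\right) = - \frac{17720}{151}$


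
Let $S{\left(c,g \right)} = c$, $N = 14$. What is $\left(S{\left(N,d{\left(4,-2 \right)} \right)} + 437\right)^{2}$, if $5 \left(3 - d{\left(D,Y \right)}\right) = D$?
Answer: $203401$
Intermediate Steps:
$d{\left(D,Y \right)} = 3 - \frac{D}{5}$
$\left(S{\left(N,d{\left(4,-2 \right)} \right)} + 437\right)^{2} = \left(14 + 437\right)^{2} = 451^{2} = 203401$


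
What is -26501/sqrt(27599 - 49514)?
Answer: 26501*I*sqrt(2435)/7305 ≈ 179.02*I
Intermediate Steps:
-26501/sqrt(27599 - 49514) = -26501*(-I*sqrt(2435)/7305) = -(-26501)*I*sqrt(2435)/7305 = 26501*I*sqrt(2435)/7305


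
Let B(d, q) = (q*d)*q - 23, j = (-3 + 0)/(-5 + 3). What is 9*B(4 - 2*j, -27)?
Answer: 6354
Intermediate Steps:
j = 3/2 (j = -3/(-2) = -3*(-½) = 3/2 ≈ 1.5000)
B(d, q) = -23 + d*q² (B(d, q) = (d*q)*q - 23 = d*q² - 23 = -23 + d*q²)
9*B(4 - 2*j, -27) = 9*(-23 + (4 - 2*3/2)*(-27)²) = 9*(-23 + (4 - 3)*729) = 9*(-23 + 1*729) = 9*(-23 + 729) = 9*706 = 6354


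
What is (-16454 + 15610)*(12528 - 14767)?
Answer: 1889716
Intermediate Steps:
(-16454 + 15610)*(12528 - 14767) = -844*(-2239) = 1889716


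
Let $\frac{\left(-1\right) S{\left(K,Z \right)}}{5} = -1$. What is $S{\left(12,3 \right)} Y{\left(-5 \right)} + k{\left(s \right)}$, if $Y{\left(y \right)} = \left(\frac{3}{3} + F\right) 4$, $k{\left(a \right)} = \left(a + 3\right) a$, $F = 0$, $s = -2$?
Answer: $18$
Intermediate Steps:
$S{\left(K,Z \right)} = 5$ ($S{\left(K,Z \right)} = \left(-5\right) \left(-1\right) = 5$)
$k{\left(a \right)} = a \left(3 + a\right)$ ($k{\left(a \right)} = \left(3 + a\right) a = a \left(3 + a\right)$)
$Y{\left(y \right)} = 4$ ($Y{\left(y \right)} = \left(\frac{3}{3} + 0\right) 4 = \left(3 \cdot \frac{1}{3} + 0\right) 4 = \left(1 + 0\right) 4 = 1 \cdot 4 = 4$)
$S{\left(12,3 \right)} Y{\left(-5 \right)} + k{\left(s \right)} = 5 \cdot 4 - 2 \left(3 - 2\right) = 20 - 2 = 18$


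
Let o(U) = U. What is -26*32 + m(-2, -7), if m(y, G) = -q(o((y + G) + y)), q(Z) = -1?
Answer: -831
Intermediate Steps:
m(y, G) = 1 (m(y, G) = -1*(-1) = 1)
-26*32 + m(-2, -7) = -26*32 + 1 = -832 + 1 = -831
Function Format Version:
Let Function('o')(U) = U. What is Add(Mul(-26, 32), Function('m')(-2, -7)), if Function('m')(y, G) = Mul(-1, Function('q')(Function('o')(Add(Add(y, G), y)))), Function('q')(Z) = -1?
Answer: -831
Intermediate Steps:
Function('m')(y, G) = 1 (Function('m')(y, G) = Mul(-1, -1) = 1)
Add(Mul(-26, 32), Function('m')(-2, -7)) = Add(Mul(-26, 32), 1) = Add(-832, 1) = -831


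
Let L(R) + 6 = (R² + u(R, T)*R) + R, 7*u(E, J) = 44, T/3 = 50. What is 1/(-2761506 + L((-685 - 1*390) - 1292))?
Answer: 7/19767522 ≈ 3.5412e-7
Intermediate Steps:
T = 150 (T = 3*50 = 150)
u(E, J) = 44/7 (u(E, J) = (⅐)*44 = 44/7)
L(R) = -6 + R² + 51*R/7 (L(R) = -6 + ((R² + 44*R/7) + R) = -6 + (R² + 51*R/7) = -6 + R² + 51*R/7)
1/(-2761506 + L((-685 - 1*390) - 1292)) = 1/(-2761506 + (-6 + ((-685 - 1*390) - 1292)² + 51*((-685 - 1*390) - 1292)/7)) = 1/(-2761506 + (-6 + ((-685 - 390) - 1292)² + 51*((-685 - 390) - 1292)/7)) = 1/(-2761506 + (-6 + (-1075 - 1292)² + 51*(-1075 - 1292)/7)) = 1/(-2761506 + (-6 + (-2367)² + (51/7)*(-2367))) = 1/(-2761506 + (-6 + 5602689 - 120717/7)) = 1/(-2761506 + 39098064/7) = 1/(19767522/7) = 7/19767522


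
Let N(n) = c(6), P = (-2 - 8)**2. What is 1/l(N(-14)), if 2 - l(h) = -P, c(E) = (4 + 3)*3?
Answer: 1/102 ≈ 0.0098039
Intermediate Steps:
c(E) = 21 (c(E) = 7*3 = 21)
P = 100 (P = (-10)**2 = 100)
N(n) = 21
l(h) = 102 (l(h) = 2 - (-1)*100 = 2 - 1*(-100) = 2 + 100 = 102)
1/l(N(-14)) = 1/102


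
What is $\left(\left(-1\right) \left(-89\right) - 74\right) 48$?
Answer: $720$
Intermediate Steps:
$\left(\left(-1\right) \left(-89\right) - 74\right) 48 = \left(89 - 74\right) 48 = 15 \cdot 48 = 720$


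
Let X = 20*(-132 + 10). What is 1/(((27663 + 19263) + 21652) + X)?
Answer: 1/66138 ≈ 1.5120e-5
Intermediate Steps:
X = -2440 (X = 20*(-122) = -2440)
1/(((27663 + 19263) + 21652) + X) = 1/(((27663 + 19263) + 21652) - 2440) = 1/((46926 + 21652) - 2440) = 1/(68578 - 2440) = 1/66138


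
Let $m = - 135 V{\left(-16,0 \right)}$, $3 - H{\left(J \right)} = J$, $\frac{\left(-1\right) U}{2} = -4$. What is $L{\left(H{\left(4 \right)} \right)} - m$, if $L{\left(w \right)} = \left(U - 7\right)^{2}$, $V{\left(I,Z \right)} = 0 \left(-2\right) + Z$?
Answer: $1$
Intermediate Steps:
$U = 8$ ($U = \left(-2\right) \left(-4\right) = 8$)
$V{\left(I,Z \right)} = Z$ ($V{\left(I,Z \right)} = 0 + Z = Z$)
$H{\left(J \right)} = 3 - J$
$m = 0$ ($m = \left(-135\right) 0 = 0$)
$L{\left(w \right)} = 1$ ($L{\left(w \right)} = \left(8 - 7\right)^{2} = 1^{2} = 1$)
$L{\left(H{\left(4 \right)} \right)} - m = 1 - 0 = 1 + 0 = 1$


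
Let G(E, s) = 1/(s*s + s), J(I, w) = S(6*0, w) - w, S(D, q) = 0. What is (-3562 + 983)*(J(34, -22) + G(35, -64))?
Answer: -228770195/4032 ≈ -56739.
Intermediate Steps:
J(I, w) = -w (J(I, w) = 0 - w = -w)
G(E, s) = 1/(s + s²) (G(E, s) = 1/(s² + s) = 1/(s + s²))
(-3562 + 983)*(J(34, -22) + G(35, -64)) = (-3562 + 983)*(-1*(-22) + 1/((-64)*(1 - 64))) = -2579*(22 - 1/64/(-63)) = -2579*(22 - 1/64*(-1/63)) = -2579*(22 + 1/4032) = -2579*88705/4032 = -228770195/4032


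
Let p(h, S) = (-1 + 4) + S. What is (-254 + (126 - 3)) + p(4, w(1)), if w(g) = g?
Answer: -127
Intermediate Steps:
p(h, S) = 3 + S
(-254 + (126 - 3)) + p(4, w(1)) = (-254 + (126 - 3)) + (3 + 1) = (-254 + 123) + 4 = -131 + 4 = -127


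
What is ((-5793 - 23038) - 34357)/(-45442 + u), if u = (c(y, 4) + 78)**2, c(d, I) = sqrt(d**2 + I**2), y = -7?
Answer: 2482846084/1542358009 + 9857328*sqrt(65)/1542358009 ≈ 1.6613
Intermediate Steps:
c(d, I) = sqrt(I**2 + d**2)
u = (78 + sqrt(65))**2 (u = (sqrt(4**2 + (-7)**2) + 78)**2 = (sqrt(16 + 49) + 78)**2 = (sqrt(65) + 78)**2 = (78 + sqrt(65))**2 ≈ 7406.7)
((-5793 - 23038) - 34357)/(-45442 + u) = ((-5793 - 23038) - 34357)/(-45442 + (78 + sqrt(65))**2) = (-28831 - 34357)/(-45442 + (78 + sqrt(65))**2) = -63188/(-45442 + (78 + sqrt(65))**2)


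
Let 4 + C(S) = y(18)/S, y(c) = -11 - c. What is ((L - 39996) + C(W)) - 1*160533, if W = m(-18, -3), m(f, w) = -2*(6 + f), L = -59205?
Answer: -6233741/24 ≈ -2.5974e+5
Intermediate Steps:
m(f, w) = -12 - 2*f
W = 24 (W = -12 - 2*(-18) = -12 + 36 = 24)
C(S) = -4 - 29/S (C(S) = -4 + (-11 - 1*18)/S = -4 + (-11 - 18)/S = -4 - 29/S)
((L - 39996) + C(W)) - 1*160533 = ((-59205 - 39996) + (-4 - 29/24)) - 1*160533 = (-99201 + (-4 - 29*1/24)) - 160533 = (-99201 + (-4 - 29/24)) - 160533 = (-99201 - 125/24) - 160533 = -2380949/24 - 160533 = -6233741/24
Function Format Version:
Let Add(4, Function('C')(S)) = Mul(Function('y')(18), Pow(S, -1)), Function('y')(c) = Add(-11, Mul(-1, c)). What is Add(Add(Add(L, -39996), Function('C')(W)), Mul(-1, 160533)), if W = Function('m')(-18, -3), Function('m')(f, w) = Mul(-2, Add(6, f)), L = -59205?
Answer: Rational(-6233741, 24) ≈ -2.5974e+5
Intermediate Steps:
Function('m')(f, w) = Add(-12, Mul(-2, f))
W = 24 (W = Add(-12, Mul(-2, -18)) = Add(-12, 36) = 24)
Function('C')(S) = Add(-4, Mul(-29, Pow(S, -1))) (Function('C')(S) = Add(-4, Mul(Add(-11, Mul(-1, 18)), Pow(S, -1))) = Add(-4, Mul(Add(-11, -18), Pow(S, -1))) = Add(-4, Mul(-29, Pow(S, -1))))
Add(Add(Add(L, -39996), Function('C')(W)), Mul(-1, 160533)) = Add(Add(Add(-59205, -39996), Add(-4, Mul(-29, Pow(24, -1)))), Mul(-1, 160533)) = Add(Add(-99201, Add(-4, Mul(-29, Rational(1, 24)))), -160533) = Add(Add(-99201, Add(-4, Rational(-29, 24))), -160533) = Add(Add(-99201, Rational(-125, 24)), -160533) = Add(Rational(-2380949, 24), -160533) = Rational(-6233741, 24)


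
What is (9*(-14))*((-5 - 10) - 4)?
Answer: 2394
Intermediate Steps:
(9*(-14))*((-5 - 10) - 4) = -126*(-15 - 4) = -126*(-19) = 2394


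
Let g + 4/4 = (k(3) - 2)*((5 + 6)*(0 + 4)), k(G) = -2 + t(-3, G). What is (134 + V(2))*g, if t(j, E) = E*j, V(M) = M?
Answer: -77928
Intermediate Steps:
k(G) = -2 - 3*G (k(G) = -2 + G*(-3) = -2 - 3*G)
g = -573 (g = -1 + ((-2 - 3*3) - 2)*((5 + 6)*(0 + 4)) = -1 + ((-2 - 9) - 2)*(11*4) = -1 + (-11 - 2)*44 = -1 - 13*44 = -1 - 572 = -573)
(134 + V(2))*g = (134 + 2)*(-573) = 136*(-573) = -77928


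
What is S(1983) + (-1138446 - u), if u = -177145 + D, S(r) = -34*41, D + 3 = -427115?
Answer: -535577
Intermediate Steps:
D = -427118 (D = -3 - 427115 = -427118)
S(r) = -1394
u = -604263 (u = -177145 - 427118 = -604263)
S(1983) + (-1138446 - u) = -1394 + (-1138446 - 1*(-604263)) = -1394 + (-1138446 + 604263) = -1394 - 534183 = -535577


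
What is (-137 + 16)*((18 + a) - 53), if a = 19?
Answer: 1936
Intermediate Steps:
(-137 + 16)*((18 + a) - 53) = (-137 + 16)*((18 + 19) - 53) = -121*(37 - 53) = -121*(-16) = 1936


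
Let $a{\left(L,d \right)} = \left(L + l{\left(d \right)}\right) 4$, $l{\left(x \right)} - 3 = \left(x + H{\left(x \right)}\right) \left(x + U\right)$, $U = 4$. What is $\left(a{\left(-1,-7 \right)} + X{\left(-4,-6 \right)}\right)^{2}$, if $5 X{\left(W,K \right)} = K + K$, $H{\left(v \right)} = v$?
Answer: $\frac{753424}{25} \approx 30137.0$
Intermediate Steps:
$l{\left(x \right)} = 3 + 2 x \left(4 + x\right)$ ($l{\left(x \right)} = 3 + \left(x + x\right) \left(x + 4\right) = 3 + 2 x \left(4 + x\right)$)
$a{\left(L,d \right)} = 12 + 4 L + 8 d^{2} + 32 d$ ($a{\left(L,d \right)} = \left(L + \left(3 + 2 d^{2} + 8 d\right)\right) 4 = \left(3 + L + 2 d^{2} + 8 d\right) 4 = 12 + 4 L + 8 d^{2} + 32 d$)
$X{\left(W,K \right)} = \frac{2 K}{5}$ ($X{\left(W,K \right)} = \frac{K + K}{5} = \frac{2 K}{5}$)
$\left(a{\left(-1,-7 \right)} + X{\left(-4,-6 \right)}\right)^{2} = \left(\left(12 + 4 \left(-1\right) + 8 \left(-7\right)^{2} + 32 \left(-7\right)\right) + \frac{2}{5} \left(-6\right)\right)^{2} = \left(\left(12 - 4 + 8 \cdot 49 - 224\right) - \frac{12}{5}\right)^{2} = \left(\left(12 - 4 + 392 - 224\right) - \frac{12}{5}\right)^{2} = \left(176 - \frac{12}{5}\right)^{2} = \left(\frac{868}{5}\right)^{2} = \frac{753424}{25}$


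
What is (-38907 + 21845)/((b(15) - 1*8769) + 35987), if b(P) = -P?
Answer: -17062/27203 ≈ -0.62721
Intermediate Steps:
(-38907 + 21845)/((b(15) - 1*8769) + 35987) = (-38907 + 21845)/((-1*15 - 1*8769) + 35987) = -17062/((-15 - 8769) + 35987) = -17062/(-8784 + 35987) = -17062/27203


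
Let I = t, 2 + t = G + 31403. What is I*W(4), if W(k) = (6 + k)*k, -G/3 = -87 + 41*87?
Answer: 838440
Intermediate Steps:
G = -10440 (G = -3*(-87 + 41*87) = -3*(-87 + 3567) = -3*3480 = -10440)
W(k) = k*(6 + k)
t = 20961 (t = -2 + (-10440 + 31403) = -2 + 20963 = 20961)
I = 20961
I*W(4) = 20961*(4*(6 + 4)) = 20961*(4*10) = 20961*40 = 838440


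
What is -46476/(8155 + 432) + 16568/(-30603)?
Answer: -1564574444/262787961 ≈ -5.9538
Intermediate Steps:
-46476/(8155 + 432) + 16568/(-30603) = -46476/8587 + 16568*(-1/30603) = -46476*1/8587 - 16568/30603 = -46476/8587 - 16568/30603 = -1564574444/262787961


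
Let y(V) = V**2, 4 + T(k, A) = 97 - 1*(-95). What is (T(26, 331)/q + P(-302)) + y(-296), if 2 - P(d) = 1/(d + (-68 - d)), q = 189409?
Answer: 1128503570009/12879812 ≈ 87618.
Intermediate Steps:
P(d) = 137/68 (P(d) = 2 - 1/(d + (-68 - d)) = 2 - 1/(-68) = 2 - 1*(-1/68) = 2 + 1/68 = 137/68)
T(k, A) = 188 (T(k, A) = -4 + (97 - 1*(-95)) = -4 + (97 + 95) = -4 + 192 = 188)
(T(26, 331)/q + P(-302)) + y(-296) = (188/189409 + 137/68) + (-296)**2 = (188*(1/189409) + 137/68) + 87616 = (188/189409 + 137/68) + 87616 = 25961817/12879812 + 87616 = 1128503570009/12879812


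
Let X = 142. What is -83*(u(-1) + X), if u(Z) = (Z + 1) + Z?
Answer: -11703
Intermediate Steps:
u(Z) = 1 + 2*Z (u(Z) = (1 + Z) + Z = 1 + 2*Z)
-83*(u(-1) + X) = -83*((1 + 2*(-1)) + 142) = -83*((1 - 2) + 142) = -83*(-1 + 142) = -83*141 = -11703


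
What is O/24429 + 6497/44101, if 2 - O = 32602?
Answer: -1278977387/1077343329 ≈ -1.1872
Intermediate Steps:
O = -32600 (O = 2 - 1*32602 = 2 - 32602 = -32600)
O/24429 + 6497/44101 = -32600/24429 + 6497/44101 = -1278977387/1077343329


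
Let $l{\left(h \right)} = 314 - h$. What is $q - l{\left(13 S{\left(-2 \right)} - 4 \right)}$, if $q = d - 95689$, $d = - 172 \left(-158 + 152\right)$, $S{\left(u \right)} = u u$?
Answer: $-94923$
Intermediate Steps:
$S{\left(u \right)} = u^{2}$
$d = 1032$ ($d = \left(-172\right) \left(-6\right) = 1032$)
$q = -94657$ ($q = 1032 - 95689 = -94657$)
$q - l{\left(13 S{\left(-2 \right)} - 4 \right)} = -94657 - \left(314 - \left(13 \left(-2\right)^{2} - 4\right)\right) = -94657 - \left(314 - \left(13 \cdot 4 - 4\right)\right) = -94657 - \left(314 - \left(52 - 4\right)\right) = -94657 - \left(314 - 48\right) = -94657 - 266 = -94923$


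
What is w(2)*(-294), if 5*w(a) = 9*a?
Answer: -5292/5 ≈ -1058.4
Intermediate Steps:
w(a) = 9*a/5 (w(a) = (9*a)/5 = 9*a/5)
w(2)*(-294) = ((9/5)*2)*(-294) = (18/5)*(-294) = -5292/5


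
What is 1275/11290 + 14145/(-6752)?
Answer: -15108825/7623008 ≈ -1.9820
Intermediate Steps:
1275/11290 + 14145/(-6752) = 1275*(1/11290) + 14145*(-1/6752) = 255/2258 - 14145/6752 = -15108825/7623008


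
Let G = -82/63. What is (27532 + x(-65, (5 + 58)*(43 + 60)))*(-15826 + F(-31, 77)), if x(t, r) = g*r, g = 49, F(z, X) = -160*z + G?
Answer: -236538327520/63 ≈ -3.7546e+9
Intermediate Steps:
G = -82/63 (G = -82*1/63 = -82/63 ≈ -1.3016)
F(z, X) = -82/63 - 160*z (F(z, X) = -160*z - 82/63 = -82/63 - 160*z)
x(t, r) = 49*r
(27532 + x(-65, (5 + 58)*(43 + 60)))*(-15826 + F(-31, 77)) = (27532 + 49*((5 + 58)*(43 + 60)))*(-15826 + (-82/63 - 160*(-31))) = (27532 + 49*(63*103))*(-15826 + (-82/63 + 4960)) = (27532 + 49*6489)*(-15826 + 312398/63) = (27532 + 317961)*(-684640/63) = 345493*(-684640/63) = -236538327520/63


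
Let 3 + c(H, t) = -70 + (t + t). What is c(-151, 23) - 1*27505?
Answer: -27532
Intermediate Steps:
c(H, t) = -73 + 2*t (c(H, t) = -3 + (-70 + (t + t)) = -3 + (-70 + 2*t) = -73 + 2*t)
c(-151, 23) - 1*27505 = (-73 + 2*23) - 1*27505 = (-73 + 46) - 27505 = -27 - 27505 = -27532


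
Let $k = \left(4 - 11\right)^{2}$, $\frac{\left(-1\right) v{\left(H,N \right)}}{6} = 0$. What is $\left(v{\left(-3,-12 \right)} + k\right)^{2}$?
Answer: $2401$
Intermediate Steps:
$v{\left(H,N \right)} = 0$ ($v{\left(H,N \right)} = \left(-6\right) 0 = 0$)
$k = 49$ ($k = \left(-7\right)^{2} = 49$)
$\left(v{\left(-3,-12 \right)} + k\right)^{2} = \left(0 + 49\right)^{2} = 49^{2} = 2401$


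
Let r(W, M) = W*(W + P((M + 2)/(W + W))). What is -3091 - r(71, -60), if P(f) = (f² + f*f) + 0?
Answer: -579054/71 ≈ -8155.7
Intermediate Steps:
P(f) = 2*f² (P(f) = (f² + f²) + 0 = 2*f² + 0 = 2*f²)
r(W, M) = W*(W + (2 + M)²/(2*W²)) (r(W, M) = W*(W + 2*((M + 2)/(W + W))²) = W*(W + 2*((2 + M)/((2*W)))²) = W*(W + 2*((2 + M)*(1/(2*W)))²) = W*(W + 2*((2 + M)/(2*W))²) = W*(W + 2*((2 + M)²/(4*W²))) = W*(W + (2 + M)²/(2*W²)))
-3091 - r(71, -60) = -3091 - (71³ + (2 - 60)²/2)/71 = -3091 - (357911 + (½)*(-58)²)/71 = -3091 - (357911 + (½)*3364)/71 = -3091 - (357911 + 1682)/71 = -3091 - 359593/71 = -579054/71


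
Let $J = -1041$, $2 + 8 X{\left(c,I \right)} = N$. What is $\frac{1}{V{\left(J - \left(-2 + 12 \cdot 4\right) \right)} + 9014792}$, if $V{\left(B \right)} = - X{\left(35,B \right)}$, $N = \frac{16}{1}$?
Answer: $\frac{4}{36059161} \approx 1.1093 \cdot 10^{-7}$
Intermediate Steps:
$N = 16$ ($N = 16 \cdot 1 = 16$)
$X{\left(c,I \right)} = \frac{7}{4}$ ($X{\left(c,I \right)} = - \frac{1}{4} + \frac{1}{8} \cdot 16 = - \frac{1}{4} + 2 = \frac{7}{4}$)
$V{\left(B \right)} = - \frac{7}{4}$ ($V{\left(B \right)} = \left(-1\right) \frac{7}{4} = - \frac{7}{4}$)
$\frac{1}{V{\left(J - \left(-2 + 12 \cdot 4\right) \right)} + 9014792} = \frac{1}{- \frac{7}{4} + 9014792} = \frac{1}{\frac{36059161}{4}} = \frac{4}{36059161}$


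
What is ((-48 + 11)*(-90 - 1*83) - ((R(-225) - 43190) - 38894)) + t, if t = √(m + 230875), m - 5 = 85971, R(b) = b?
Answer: 88710 + √316851 ≈ 89273.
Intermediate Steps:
m = 85976 (m = 5 + 85971 = 85976)
t = √316851 (t = √(85976 + 230875) = √316851 ≈ 562.90)
((-48 + 11)*(-90 - 1*83) - ((R(-225) - 43190) - 38894)) + t = ((-48 + 11)*(-90 - 1*83) - ((-225 - 43190) - 38894)) + √316851 = (-37*(-90 - 83) - (-43415 - 38894)) + √316851 = (-37*(-173) - 1*(-82309)) + √316851 = (6401 + 82309) + √316851 = 88710 + √316851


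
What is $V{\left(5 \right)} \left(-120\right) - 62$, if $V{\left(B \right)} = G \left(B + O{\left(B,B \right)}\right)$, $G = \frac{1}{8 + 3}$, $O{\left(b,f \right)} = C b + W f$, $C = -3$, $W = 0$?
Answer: $\frac{518}{11} \approx 47.091$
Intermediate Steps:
$O{\left(b,f \right)} = - 3 b$ ($O{\left(b,f \right)} = - 3 b + 0 f = - 3 b + 0 = - 3 b$)
$G = \frac{1}{11} \approx 0.090909$
$V{\left(B \right)} = - \frac{2 B}{11}$ ($V{\left(B \right)} = \frac{B - 3 B}{11} = \frac{\left(-2\right) B}{11} = - \frac{2 B}{11}$)
$V{\left(5 \right)} \left(-120\right) - 62 = \left(- \frac{2}{11}\right) 5 \left(-120\right) - 62 = \left(- \frac{10}{11}\right) \left(-120\right) - 62 = \frac{1200}{11} - 62 = \frac{518}{11}$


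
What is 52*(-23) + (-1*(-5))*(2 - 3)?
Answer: -1201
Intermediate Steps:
52*(-23) + (-1*(-5))*(2 - 3) = -1196 + 5*(-1) = -1196 - 5 = -1201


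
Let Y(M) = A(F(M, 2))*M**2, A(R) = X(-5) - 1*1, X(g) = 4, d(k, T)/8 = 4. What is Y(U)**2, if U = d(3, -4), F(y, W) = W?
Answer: 9437184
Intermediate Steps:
d(k, T) = 32 (d(k, T) = 8*4 = 32)
U = 32
A(R) = 3 (A(R) = 4 - 1*1 = 4 - 1 = 3)
Y(M) = 3*M**2
Y(U)**2 = (3*32**2)**2 = (3*1024)**2 = 3072**2 = 9437184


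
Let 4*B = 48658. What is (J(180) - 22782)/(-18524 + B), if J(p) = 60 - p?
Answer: 45804/12719 ≈ 3.6012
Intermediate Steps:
B = 24329/2 (B = (¼)*48658 = 24329/2 ≈ 12165.)
(J(180) - 22782)/(-18524 + B) = ((60 - 1*180) - 22782)/(-18524 + 24329/2) = ((60 - 180) - 22782)/(-12719/2) = (-120 - 22782)*(-2/12719) = -22902*(-2/12719) = 45804/12719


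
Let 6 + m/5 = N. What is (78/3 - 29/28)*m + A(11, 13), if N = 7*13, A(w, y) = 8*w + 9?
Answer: 299791/28 ≈ 10707.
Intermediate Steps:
A(w, y) = 9 + 8*w
N = 91
m = 425 (m = -30 + 5*91 = -30 + 455 = 425)
(78/3 - 29/28)*m + A(11, 13) = (78/3 - 29/28)*425 + (9 + 8*11) = (78*(1/3) - 29*1/28)*425 + (9 + 88) = (26 - 29/28)*425 + 97 = (699/28)*425 + 97 = 297075/28 + 97 = 299791/28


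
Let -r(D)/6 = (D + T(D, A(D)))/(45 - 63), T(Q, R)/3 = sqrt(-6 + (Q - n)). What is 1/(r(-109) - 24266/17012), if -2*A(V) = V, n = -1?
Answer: -24587945454/1002667572745 - 651168324*I*sqrt(114)/1002667572745 ≈ -0.024523 - 0.0069341*I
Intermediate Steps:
A(V) = -V/2
T(Q, R) = 3*sqrt(-5 + Q) (T(Q, R) = 3*sqrt(-6 + (Q - 1*(-1))) = 3*sqrt(-6 + (Q + 1)) = 3*sqrt(-6 + (1 + Q)) = 3*sqrt(-5 + Q))
r(D) = sqrt(-5 + D) + D/3 (r(D) = -6*(D + 3*sqrt(-5 + D))/(45 - 63) = -6*(D + 3*sqrt(-5 + D))/(-18) = -6*(D + 3*sqrt(-5 + D))*(-1)/18 = -6*(-sqrt(-5 + D)/6 - D/18) = sqrt(-5 + D) + D/3)
1/(r(-109) - 24266/17012) = 1/((sqrt(-5 - 109) + (1/3)*(-109)) - 24266/17012) = 1/((sqrt(-114) - 109/3) - 24266*1/17012) = 1/((I*sqrt(114) - 109/3) - 12133/8506) = 1/((-109/3 + I*sqrt(114)) - 12133/8506) = 1/(-963553/25518 + I*sqrt(114))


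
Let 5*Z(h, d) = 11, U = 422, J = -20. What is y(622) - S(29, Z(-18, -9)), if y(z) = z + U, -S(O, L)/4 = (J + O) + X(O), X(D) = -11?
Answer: 1036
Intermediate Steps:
Z(h, d) = 11/5 (Z(h, d) = (⅕)*11 = 11/5)
S(O, L) = 124 - 4*O (S(O, L) = -4*((-20 + O) - 11) = -4*(-31 + O) = 124 - 4*O)
y(z) = 422 + z (y(z) = z + 422 = 422 + z)
y(622) - S(29, Z(-18, -9)) = (422 + 622) - (124 - 4*29) = 1044 - (124 - 116) = 1044 - 1*8 = 1044 - 8 = 1036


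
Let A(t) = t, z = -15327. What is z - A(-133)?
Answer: -15194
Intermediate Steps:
z - A(-133) = -15327 - 1*(-133) = -15327 + 133 = -15194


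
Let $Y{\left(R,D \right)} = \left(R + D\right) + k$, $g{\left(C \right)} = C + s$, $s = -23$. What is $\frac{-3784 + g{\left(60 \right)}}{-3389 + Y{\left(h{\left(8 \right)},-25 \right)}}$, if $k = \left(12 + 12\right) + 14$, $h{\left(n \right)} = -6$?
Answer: $\frac{3747}{3382} \approx 1.1079$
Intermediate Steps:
$g{\left(C \right)} = -23 + C$ ($g{\left(C \right)} = C - 23 = -23 + C$)
$k = 38$ ($k = 24 + 14 = 38$)
$Y{\left(R,D \right)} = 38 + D + R$ ($Y{\left(R,D \right)} = \left(R + D\right) + 38 = \left(D + R\right) + 38 = 38 + D + R$)
$\frac{-3784 + g{\left(60 \right)}}{-3389 + Y{\left(h{\left(8 \right)},-25 \right)}} = \frac{-3784 + \left(-23 + 60\right)}{-3389 - -7} = \frac{-3784 + 37}{-3389 + 7} = - \frac{3747}{-3382} = \left(-3747\right) \left(- \frac{1}{3382}\right) = \frac{3747}{3382}$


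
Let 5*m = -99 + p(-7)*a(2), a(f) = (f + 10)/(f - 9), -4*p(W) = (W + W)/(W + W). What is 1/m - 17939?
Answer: -2475589/138 ≈ -17939.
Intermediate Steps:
p(W) = -¼ (p(W) = -(W + W)/(4*(W + W)) = -2*W/(4*(2*W)) = -2*W*1/(2*W)/4 = -¼*1 = -¼)
a(f) = (10 + f)/(-9 + f)
m = -138/7 (m = (-99 - (10 + 2)/(4*(-9 + 2)))/5 = (-99 - 12/(4*(-7)))/5 = (-99 - (-1)*12/28)/5 = (-99 - ¼*(-12/7))/5 = (-99 + 3/7)/5 = (⅕)*(-690/7) = -138/7 ≈ -19.714)
1/m - 17939 = 1/(-138/7) - 17939 = -7/138 - 17939 = -2475589/138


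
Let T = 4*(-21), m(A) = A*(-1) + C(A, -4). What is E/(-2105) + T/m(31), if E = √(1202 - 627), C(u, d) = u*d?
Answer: 84/155 - √23/421 ≈ 0.53054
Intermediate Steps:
C(u, d) = d*u
m(A) = -5*A (m(A) = A*(-1) - 4*A = -A - 4*A = -5*A)
T = -84
E = 5*√23 (E = √575 = 5*√23 ≈ 23.979)
E/(-2105) + T/m(31) = (5*√23)/(-2105) - 84/((-5*31)) = (5*√23)*(-1/2105) - 84/(-155) = -√23/421 - 84*(-1/155) = -√23/421 + 84/155 = 84/155 - √23/421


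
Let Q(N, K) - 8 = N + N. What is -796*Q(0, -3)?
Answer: -6368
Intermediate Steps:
Q(N, K) = 8 + 2*N (Q(N, K) = 8 + (N + N) = 8 + 2*N)
-796*Q(0, -3) = -796*(8 + 2*0) = -796*(8 + 0) = -796*8 = -6368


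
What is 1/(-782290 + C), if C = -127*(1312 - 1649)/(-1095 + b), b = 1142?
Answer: -47/36724831 ≈ -1.2798e-6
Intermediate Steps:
C = 42799/47 (C = -127*(1312 - 1649)/(-1095 + 1142) = -(-42799)/47 = -127*(-337/47) = 42799/47 ≈ 910.62)
1/(-782290 + C) = 1/(-782290 + 42799/47) = 1/(-36724831/47) = -47/36724831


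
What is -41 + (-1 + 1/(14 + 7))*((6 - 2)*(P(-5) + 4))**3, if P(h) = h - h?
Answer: -82781/21 ≈ -3942.0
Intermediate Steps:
P(h) = 0
-41 + (-1 + 1/(14 + 7))*((6 - 2)*(P(-5) + 4))**3 = -41 + (-1 + 1/(14 + 7))*((6 - 2)*(0 + 4))**3 = -41 + (-1 + 1/21)*(4*4)**3 = -41 + (-1 + 1/21)*16**3 = -41 - 20/21*4096 = -41 - 81920/21 = -82781/21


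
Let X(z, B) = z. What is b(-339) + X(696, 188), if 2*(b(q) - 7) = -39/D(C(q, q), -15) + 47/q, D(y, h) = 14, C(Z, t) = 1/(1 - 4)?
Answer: 6658997/9492 ≈ 701.54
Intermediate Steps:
C(Z, t) = -⅓ (C(Z, t) = 1/(-3) = -⅓)
b(q) = 157/28 + 47/(2*q) (b(q) = 7 + (-39/14 + 47/q)/2 = 7 + (-39/28 + 47/(2*q)) = 157/28 + 47/(2*q))
b(-339) + X(696, 188) = (1/28)*(658 + 157*(-339))/(-339) + 696 = (1/28)*(-1/339)*(658 - 53223) + 696 = (1/28)*(-1/339)*(-52565) + 696 = 52565/9492 + 696 = 6658997/9492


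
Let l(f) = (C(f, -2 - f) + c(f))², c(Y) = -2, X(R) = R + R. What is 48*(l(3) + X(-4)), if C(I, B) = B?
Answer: 1968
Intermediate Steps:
X(R) = 2*R
l(f) = (-4 - f)² (l(f) = ((-2 - f) - 2)² = (-4 - f)²)
48*(l(3) + X(-4)) = 48*((4 + 3)² + 2*(-4)) = 48*(7² - 8) = 48*(49 - 8) = 48*41 = 1968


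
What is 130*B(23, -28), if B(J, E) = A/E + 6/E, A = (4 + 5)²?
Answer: -5655/14 ≈ -403.93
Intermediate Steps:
A = 81 (A = 9² = 81)
B(J, E) = 87/E (B(J, E) = 81/E + 6/E = 87/E)
130*B(23, -28) = 130*(87/(-28)) = 130*(87*(-1/28)) = 130*(-87/28) = -5655/14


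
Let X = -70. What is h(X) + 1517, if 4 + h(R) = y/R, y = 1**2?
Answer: 105909/70 ≈ 1513.0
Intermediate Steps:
y = 1
h(R) = -4 + 1/R
h(X) + 1517 = (-4 + 1/(-70)) + 1517 = (-4 - 1/70) + 1517 = -281/70 + 1517 = 105909/70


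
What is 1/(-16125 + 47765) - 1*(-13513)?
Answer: 427551321/31640 ≈ 13513.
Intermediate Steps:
1/(-16125 + 47765) - 1*(-13513) = 1/31640 + 13513 = 427551321/31640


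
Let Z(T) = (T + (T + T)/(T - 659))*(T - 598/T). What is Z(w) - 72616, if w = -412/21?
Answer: -457704398222/6284691 ≈ -72829.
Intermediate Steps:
w = -412/21 (w = -412*1/21 = -412/21 ≈ -19.619)
Z(T) = (T - 598/T)*(T + 2*T/(-659 + T)) (Z(T) = (T + (2*T)/(-659 + T))*(T - 598/T) = (T + 2*T/(-659 + T))*(T - 598/T) = (T - 598/T)*(T + 2*T/(-659 + T)))
Z(w) - 72616 = (392886 + (-412/21)³ - 657*(-412/21)² - 598*(-412/21))/(-659 - 412/21) - 72616 = (392886 - 69934528/9261 - 657*169744/441 + 246376/21)/(-14251/21) - 72616 = -21*(392886 - 69934528/9261 - 12391312/49 + 246376/21)/14251 - 72616 = -21/14251*1335276566/9261 - 72616 = -1335276566/6284691 - 72616 = -457704398222/6284691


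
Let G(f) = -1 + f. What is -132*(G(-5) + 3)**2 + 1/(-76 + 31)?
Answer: -53461/45 ≈ -1188.0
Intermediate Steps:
-132*(G(-5) + 3)**2 + 1/(-76 + 31) = -132*((-1 - 5) + 3)**2 + 1/(-76 + 31) = -132*(-6 + 3)**2 + 1/(-45) = -132*(-3)**2 - 1/45 = -132*9 - 1/45 = -1188 - 1/45 = -53461/45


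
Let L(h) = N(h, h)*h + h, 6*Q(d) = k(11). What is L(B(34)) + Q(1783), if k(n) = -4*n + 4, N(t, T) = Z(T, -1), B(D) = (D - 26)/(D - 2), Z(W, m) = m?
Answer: -20/3 ≈ -6.6667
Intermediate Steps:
B(D) = (-26 + D)/(-2 + D)
N(t, T) = -1
k(n) = 4 - 4*n
Q(d) = -20/3 (Q(d) = (4 - 4*11)/6 = (4 - 44)/6 = (1/6)*(-40) = -20/3)
L(h) = 0 (L(h) = -h + h = 0)
L(B(34)) + Q(1783) = 0 - 20/3 = -20/3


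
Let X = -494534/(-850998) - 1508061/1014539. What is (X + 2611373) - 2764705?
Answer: -66191565830012578/431685329961 ≈ -1.5333e+5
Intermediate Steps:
X = -390816432526/431685329961 (X = -494534*(-1/850998) - 1508061*1/1014539 = 247267/425499 - 1508061/1014539 = -390816432526/431685329961 ≈ -0.90533)
(X + 2611373) - 2764705 = (-390816432526/431685329961 + 2611373) - 2764705 = 1127291024339813927/431685329961 - 2764705 = -66191565830012578/431685329961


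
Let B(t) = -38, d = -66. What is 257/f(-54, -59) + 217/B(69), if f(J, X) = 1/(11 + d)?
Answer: -537347/38 ≈ -14141.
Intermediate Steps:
f(J, X) = -1/55 (f(J, X) = 1/(11 - 66) = 1/(-55) = -1/55)
257/f(-54, -59) + 217/B(69) = 257/(-1/55) + 217/(-38) = 257*(-55) + 217*(-1/38) = -14135 - 217/38 = -537347/38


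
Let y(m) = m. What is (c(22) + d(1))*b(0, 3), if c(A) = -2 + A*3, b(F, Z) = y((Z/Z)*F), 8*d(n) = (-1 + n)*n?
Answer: 0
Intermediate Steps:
d(n) = n*(-1 + n)/8 (d(n) = ((-1 + n)*n)/8 = (n*(-1 + n))/8 = n*(-1 + n)/8)
b(F, Z) = F (b(F, Z) = (Z/Z)*F = 1*F = F)
c(A) = -2 + 3*A
(c(22) + d(1))*b(0, 3) = ((-2 + 3*22) + (1/8)*1*(-1 + 1))*0 = ((-2 + 66) + (1/8)*1*0)*0 = (64 + 0)*0 = 64*0 = 0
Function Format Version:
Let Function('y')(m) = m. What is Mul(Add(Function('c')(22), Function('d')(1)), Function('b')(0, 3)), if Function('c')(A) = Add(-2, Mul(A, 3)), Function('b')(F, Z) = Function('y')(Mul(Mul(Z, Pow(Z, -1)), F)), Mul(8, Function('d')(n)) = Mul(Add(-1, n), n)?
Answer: 0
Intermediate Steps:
Function('d')(n) = Mul(Rational(1, 8), n, Add(-1, n)) (Function('d')(n) = Mul(Rational(1, 8), Mul(Add(-1, n), n)) = Mul(Rational(1, 8), Mul(n, Add(-1, n))) = Mul(Rational(1, 8), n, Add(-1, n)))
Function('b')(F, Z) = F (Function('b')(F, Z) = Mul(Mul(Z, Pow(Z, -1)), F) = Mul(1, F) = F)
Function('c')(A) = Add(-2, Mul(3, A))
Mul(Add(Function('c')(22), Function('d')(1)), Function('b')(0, 3)) = Mul(Add(Add(-2, Mul(3, 22)), Mul(Rational(1, 8), 1, Add(-1, 1))), 0) = Mul(Add(Add(-2, 66), Mul(Rational(1, 8), 1, 0)), 0) = Mul(Add(64, 0), 0) = Mul(64, 0) = 0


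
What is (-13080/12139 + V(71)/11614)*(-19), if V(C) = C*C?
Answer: 1723649999/140982346 ≈ 12.226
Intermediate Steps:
V(C) = C**2
(-13080/12139 + V(71)/11614)*(-19) = (-13080/12139 + 71**2/11614)*(-19) = (-13080*1/12139 + 5041*(1/11614))*(-19) = (-13080/12139 + 5041/11614)*(-19) = -90718421/140982346*(-19) = 1723649999/140982346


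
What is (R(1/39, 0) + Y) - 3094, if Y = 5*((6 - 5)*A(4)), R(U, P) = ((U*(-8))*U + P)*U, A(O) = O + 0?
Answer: -182346614/59319 ≈ -3074.0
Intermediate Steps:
A(O) = O
R(U, P) = U*(P - 8*U**2) (R(U, P) = ((-8*U)*U + P)*U = (-8*U**2 + P)*U = (P - 8*U**2)*U = U*(P - 8*U**2))
Y = 20 (Y = 5*((6 - 5)*4) = 5*(1*4) = 5*4 = 20)
(R(1/39, 0) + Y) - 3094 = ((0 - 8*(1/39)**2)/39 + 20) - 3094 = ((0 - 8*1/1521)/39 + 20) - 3094 = ((0 - 8/1521)/39 + 20) - 3094 = ((1/39)*(-8/1521) + 20) - 3094 = (-8/59319 + 20) - 3094 = 1186372/59319 - 3094 = -182346614/59319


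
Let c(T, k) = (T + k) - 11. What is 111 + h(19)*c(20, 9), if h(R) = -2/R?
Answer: 2073/19 ≈ 109.11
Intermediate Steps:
c(T, k) = -11 + T + k
111 + h(19)*c(20, 9) = 111 + (-2/19)*(-11 + 20 + 9) = 111 - 2*1/19*18 = 111 - 2/19*18 = 111 - 36/19 = 2073/19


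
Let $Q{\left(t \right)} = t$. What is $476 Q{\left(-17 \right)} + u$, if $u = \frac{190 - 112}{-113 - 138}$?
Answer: $- \frac{2031170}{251} \approx -8092.3$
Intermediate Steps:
$u = - \frac{78}{251}$ ($u = \frac{78}{-251} = 78 \left(- \frac{1}{251}\right) = - \frac{78}{251} \approx -0.31076$)
$476 Q{\left(-17 \right)} + u = 476 \left(-17\right) - \frac{78}{251} = -8092 - \frac{78}{251} = - \frac{2031170}{251}$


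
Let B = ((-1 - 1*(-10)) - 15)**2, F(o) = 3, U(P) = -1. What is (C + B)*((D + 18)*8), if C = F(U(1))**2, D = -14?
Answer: 1440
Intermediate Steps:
C = 9 (C = 3**2 = 9)
B = 36 (B = ((-1 + 10) - 15)**2 = (9 - 15)**2 = (-6)**2 = 36)
(C + B)*((D + 18)*8) = (9 + 36)*((-14 + 18)*8) = 45*(4*8) = 45*32 = 1440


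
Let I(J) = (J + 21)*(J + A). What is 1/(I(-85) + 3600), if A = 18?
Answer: 1/7888 ≈ 0.00012677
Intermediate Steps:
I(J) = (18 + J)*(21 + J) (I(J) = (J + 21)*(J + 18) = (21 + J)*(18 + J) = (18 + J)*(21 + J))
1/(I(-85) + 3600) = 1/((378 + (-85)² + 39*(-85)) + 3600) = 1/((378 + 7225 - 3315) + 3600) = 1/(4288 + 3600) = 1/7888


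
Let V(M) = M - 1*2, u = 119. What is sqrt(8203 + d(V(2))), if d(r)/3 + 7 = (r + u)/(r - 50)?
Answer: sqrt(817486)/10 ≈ 90.415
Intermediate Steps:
V(M) = -2 + M (V(M) = M - 2 = -2 + M)
d(r) = -21 + 3*(119 + r)/(-50 + r) (d(r) = -21 + 3*((r + 119)/(r - 50)) = -21 + 3*((119 + r)/(-50 + r)) = -21 + 3*(119 + r)/(-50 + r))
sqrt(8203 + d(V(2))) = sqrt(8203 + 3*(469 - 6*(-2 + 2))/(-50 + (-2 + 2))) = sqrt(8203 + 3*(469 - 6*0)/(-50 + 0)) = sqrt(8203 + 3*(469 + 0)/(-50)) = sqrt(8203 + 3*(-1/50)*469) = sqrt(8203 - 1407/50) = sqrt(408743/50) = sqrt(817486)/10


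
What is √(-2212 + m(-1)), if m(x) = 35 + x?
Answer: 33*I*√2 ≈ 46.669*I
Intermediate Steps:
√(-2212 + m(-1)) = √(-2212 + (35 - 1)) = √(-2212 + 34) = √(-2178) = 33*I*√2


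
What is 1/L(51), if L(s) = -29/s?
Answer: -51/29 ≈ -1.7586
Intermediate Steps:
1/L(51) = 1/(-29/51) = -51/29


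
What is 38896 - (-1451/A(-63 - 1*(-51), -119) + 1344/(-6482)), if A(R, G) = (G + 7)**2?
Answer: 225904865349/5807872 ≈ 38896.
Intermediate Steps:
A(R, G) = (7 + G)**2
38896 - (-1451/A(-63 - 1*(-51), -119) + 1344/(-6482)) = 38896 - (-1451/(7 - 119)**2 + 1344/(-6482)) = 38896 - (-1451/((-112)**2) + 1344*(-1/6482)) = 38896 - (-1451/12544 - 96/463) = 38896 - 1*(-1876037/5807872) = 38896 + 1876037/5807872 = 225904865349/5807872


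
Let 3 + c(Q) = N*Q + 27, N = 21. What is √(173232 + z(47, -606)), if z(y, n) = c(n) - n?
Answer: 12*√1119 ≈ 401.42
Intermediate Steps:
c(Q) = 24 + 21*Q (c(Q) = -3 + (21*Q + 27) = -3 + (27 + 21*Q) = 24 + 21*Q)
z(y, n) = 24 + 20*n (z(y, n) = (24 + 21*n) - n = 24 + 20*n)
√(173232 + z(47, -606)) = √(173232 + (24 + 20*(-606))) = √(173232 + (24 - 12120)) = √(173232 - 12096) = √161136 = 12*√1119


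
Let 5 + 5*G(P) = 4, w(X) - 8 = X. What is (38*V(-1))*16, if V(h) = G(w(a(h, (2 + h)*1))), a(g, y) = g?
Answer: -608/5 ≈ -121.60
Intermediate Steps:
w(X) = 8 + X
G(P) = -⅕ (G(P) = -1 + (⅕)*4 = -1 + ⅘ = -⅕)
V(h) = -⅕
(38*V(-1))*16 = (38*(-⅕))*16 = -38/5*16 = -608/5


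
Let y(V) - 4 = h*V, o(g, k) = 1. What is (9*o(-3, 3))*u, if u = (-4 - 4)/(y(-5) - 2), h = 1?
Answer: 24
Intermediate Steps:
y(V) = 4 + V (y(V) = 4 + 1*V = 4 + V)
u = 8/3 (u = (-4 - 4)/((4 - 5) - 2) = -8/(-1 - 2) = -8/(-3) = -8*(-⅓) = 8/3 ≈ 2.6667)
(9*o(-3, 3))*u = (9*1)*(8/3) = 9*(8/3) = 24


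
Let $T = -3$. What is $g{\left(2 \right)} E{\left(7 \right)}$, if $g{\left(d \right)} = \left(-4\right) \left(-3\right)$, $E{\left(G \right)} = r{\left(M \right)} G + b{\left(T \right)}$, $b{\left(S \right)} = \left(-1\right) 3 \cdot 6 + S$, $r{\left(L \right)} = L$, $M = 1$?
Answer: $-168$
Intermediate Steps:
$b{\left(S \right)} = -18 + S$ ($b{\left(S \right)} = \left(-3\right) 6 + S = -18 + S$)
$E{\left(G \right)} = -21 + G$ ($E{\left(G \right)} = 1 G - 21 = G - 21 = -21 + G$)
$g{\left(d \right)} = 12$
$g{\left(2 \right)} E{\left(7 \right)} = 12 \left(-21 + 7\right) = 12 \left(-14\right) = -168$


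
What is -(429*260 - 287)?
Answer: -111253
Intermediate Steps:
-(429*260 - 287) = -(111540 - 287) = -1*111253 = -111253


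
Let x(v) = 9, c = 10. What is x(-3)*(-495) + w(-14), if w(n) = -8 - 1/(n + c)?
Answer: -17851/4 ≈ -4462.8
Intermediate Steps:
w(n) = -8 - 1/(10 + n) (w(n) = -8 - 1/(n + 10) = -8 - 1/(10 + n))
x(-3)*(-495) + w(-14) = 9*(-495) + (-81 - 8*(-14))/(10 - 14) = -4455 + (-81 + 112)/(-4) = -4455 - 1/4*31 = -4455 - 31/4 = -17851/4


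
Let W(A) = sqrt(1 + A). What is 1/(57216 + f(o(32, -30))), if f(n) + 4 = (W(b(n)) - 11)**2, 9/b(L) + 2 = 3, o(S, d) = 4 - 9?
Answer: 5213/298928619 + 2*sqrt(10)/298928619 ≈ 1.7460e-5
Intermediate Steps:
o(S, d) = -5
b(L) = 9 (b(L) = 9/(-2 + 3) = 9/1 = 9*1 = 9)
f(n) = -4 + (-11 + sqrt(10))**2 (f(n) = -4 + (sqrt(1 + 9) - 11)**2 = -4 + (sqrt(10) - 11)**2 = -4 + (-11 + sqrt(10))**2)
1/(57216 + f(o(32, -30))) = 1/(57216 + (127 - 22*sqrt(10))) = 1/(57343 - 22*sqrt(10))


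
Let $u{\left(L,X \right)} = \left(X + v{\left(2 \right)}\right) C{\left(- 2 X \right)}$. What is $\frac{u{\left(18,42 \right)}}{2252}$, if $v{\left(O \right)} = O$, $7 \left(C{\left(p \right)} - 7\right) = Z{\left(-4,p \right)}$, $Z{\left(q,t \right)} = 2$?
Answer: $\frac{561}{3941} \approx 0.14235$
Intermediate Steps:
$C{\left(p \right)} = \frac{51}{7}$ ($C{\left(p \right)} = 7 + \frac{1}{7} \cdot 2 = 7 + \frac{2}{7} = \frac{51}{7}$)
$u{\left(L,X \right)} = \frac{102}{7} + \frac{51 X}{7}$ ($u{\left(L,X \right)} = \left(X + 2\right) \frac{51}{7} = \left(2 + X\right) \frac{51}{7} = \frac{102}{7} + \frac{51 X}{7}$)
$\frac{u{\left(18,42 \right)}}{2252} = \frac{\frac{102}{7} + \frac{51}{7} \cdot 42}{2252} = \left(\frac{102}{7} + 306\right) \frac{1}{2252} = \frac{2244}{7} \cdot \frac{1}{2252} = \frac{561}{3941}$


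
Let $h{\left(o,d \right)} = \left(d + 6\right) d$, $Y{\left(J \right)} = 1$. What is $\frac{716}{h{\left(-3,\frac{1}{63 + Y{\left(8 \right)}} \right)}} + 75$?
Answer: $\frac{2961611}{385} \approx 7692.5$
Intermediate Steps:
$h{\left(o,d \right)} = d \left(6 + d\right)$ ($h{\left(o,d \right)} = \left(6 + d\right) d = d \left(6 + d\right)$)
$\frac{716}{h{\left(-3,\frac{1}{63 + Y{\left(8 \right)}} \right)}} + 75 = \frac{716}{\frac{1}{63 + 1} \left(6 + \frac{1}{63 + 1}\right)} + 75 = \frac{716}{\frac{1}{64} \left(6 + \frac{1}{64}\right)} + 75 = \frac{716}{\frac{1}{64} \cdot \frac{385}{64}} + 75 = \frac{716}{\frac{385}{4096}} + 75 = 716 \cdot \frac{4096}{385} + 75 = \frac{2932736}{385} + 75 = \frac{2961611}{385}$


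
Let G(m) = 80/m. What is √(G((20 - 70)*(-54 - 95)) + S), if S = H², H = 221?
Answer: √27107981985/745 ≈ 221.00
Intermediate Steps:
S = 48841 (S = 221² = 48841)
√(G((20 - 70)*(-54 - 95)) + S) = √(80/(((20 - 70)*(-54 - 95))) + 48841) = √(80/((-50*(-149))) + 48841) = √(80/7450 + 48841) = √(80*(1/7450) + 48841) = √(8/745 + 48841) = √(36386553/745) = √27107981985/745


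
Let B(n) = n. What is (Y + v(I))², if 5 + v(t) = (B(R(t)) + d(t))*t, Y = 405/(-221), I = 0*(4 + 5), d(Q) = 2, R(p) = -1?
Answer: 2280100/48841 ≈ 46.684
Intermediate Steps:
I = 0 (I = 0*9 = 0)
Y = -405/221 (Y = 405*(-1/221) = -405/221 ≈ -1.8326)
v(t) = -5 + t (v(t) = -5 + (-1 + 2)*t = -5 + 1*t = -5 + t)
(Y + v(I))² = (-405/221 + (-5 + 0))² = (-405/221 - 5)² = (-1510/221)² = 2280100/48841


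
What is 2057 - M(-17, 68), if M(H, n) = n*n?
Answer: -2567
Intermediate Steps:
M(H, n) = n**2
2057 - M(-17, 68) = 2057 - 1*68**2 = 2057 - 1*4624 = 2057 - 4624 = -2567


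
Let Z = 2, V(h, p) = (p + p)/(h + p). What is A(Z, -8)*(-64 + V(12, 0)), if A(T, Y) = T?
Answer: -128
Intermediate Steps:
V(h, p) = 2*p/(h + p) (V(h, p) = (2*p)/(h + p) = 2*p/(h + p))
A(Z, -8)*(-64 + V(12, 0)) = 2*(-64 + 2*0/(12 + 0)) = 2*(-64 + 2*0/12) = 2*(-64 + 2*0*(1/12)) = 2*(-64 + 0) = 2*(-64) = -128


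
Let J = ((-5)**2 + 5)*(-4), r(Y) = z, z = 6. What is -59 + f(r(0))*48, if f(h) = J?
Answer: -5819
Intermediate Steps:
r(Y) = 6
J = -120 (J = (25 + 5)*(-4) = 30*(-4) = -120)
f(h) = -120
-59 + f(r(0))*48 = -59 - 120*48 = -59 - 5760 = -5819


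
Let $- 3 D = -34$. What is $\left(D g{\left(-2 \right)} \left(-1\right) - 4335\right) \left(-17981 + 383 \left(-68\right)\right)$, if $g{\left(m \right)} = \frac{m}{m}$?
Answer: $191347325$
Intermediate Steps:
$g{\left(m \right)} = 1$
$D = \frac{34}{3}$ ($D = \left(- \frac{1}{3}\right) \left(-34\right) = \frac{34}{3} \approx 11.333$)
$\left(D g{\left(-2 \right)} \left(-1\right) - 4335\right) \left(-17981 + 383 \left(-68\right)\right) = \left(\frac{34}{3} \cdot 1 \left(-1\right) - 4335\right) \left(-17981 + 383 \left(-68\right)\right) = \left(\frac{34}{3} \left(-1\right) - 4335\right) \left(-17981 - 26044\right) = \left(- \frac{34}{3} - 4335\right) \left(-44025\right) = \left(- \frac{13039}{3}\right) \left(-44025\right) = 191347325$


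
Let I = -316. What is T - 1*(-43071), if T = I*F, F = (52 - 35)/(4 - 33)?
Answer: 1254431/29 ≈ 43256.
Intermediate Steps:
F = -17/29 (F = 17/(-29) = 17*(-1/29) = -17/29 ≈ -0.58621)
T = 5372/29 (T = -316*(-17/29) = 5372/29 ≈ 185.24)
T - 1*(-43071) = 5372/29 - 1*(-43071) = 5372/29 + 43071 = 1254431/29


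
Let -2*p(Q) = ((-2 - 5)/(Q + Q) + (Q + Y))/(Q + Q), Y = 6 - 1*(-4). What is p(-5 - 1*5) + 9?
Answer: 7207/800 ≈ 9.0087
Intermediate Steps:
Y = 10 (Y = 6 + 4 = 10)
p(Q) = -(10 + Q - 7/(2*Q))/(4*Q) (p(Q) = -((-2 - 5)/(Q + Q) + (Q + 10))/(2*(Q + Q)) = -(-7*1/(2*Q) + (10 + Q))/(2*(2*Q)) = -(-7/(2*Q) + (10 + Q))*1/(2*Q)/2 = -(10 + Q - 7/(2*Q))*1/(2*Q)/2 = -(10 + Q - 7/(2*Q))/(4*Q))
p(-5 - 1*5) + 9 = (7 - 20*(-5 - 1*5) - 2*(-5 - 1*5)²)/(8*(-5 - 1*5)²) + 9 = (7 - 20*(-5 - 5) - 2*(-5 - 5)²)/(8*(-5 - 5)²) + 9 = (⅛)*(7 - 20*(-10) - 2*(-10)²)/(-10)² + 9 = (⅛)*(1/100)*(7 + 200 - 2*100) + 9 = (⅛)*(1/100)*(7 + 200 - 200) + 9 = (⅛)*(1/100)*7 + 9 = 7/800 + 9 = 7207/800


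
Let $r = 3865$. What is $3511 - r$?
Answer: $-354$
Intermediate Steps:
$3511 - r = 3511 - 3865 = -354$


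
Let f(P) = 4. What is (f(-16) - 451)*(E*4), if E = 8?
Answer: -14304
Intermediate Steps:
(f(-16) - 451)*(E*4) = (4 - 451)*(8*4) = -447*32 = -14304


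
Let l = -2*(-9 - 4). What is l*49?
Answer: 1274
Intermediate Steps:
l = 26 (l = -2*(-13) = 26)
l*49 = 26*49 = 1274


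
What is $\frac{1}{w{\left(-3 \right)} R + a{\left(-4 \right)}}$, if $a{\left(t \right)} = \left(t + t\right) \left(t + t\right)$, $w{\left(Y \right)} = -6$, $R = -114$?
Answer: $\frac{1}{748} \approx 0.0013369$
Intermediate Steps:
$a{\left(t \right)} = 4 t^{2}$ ($a{\left(t \right)} = 2 t 2 t = 4 t^{2}$)
$\frac{1}{w{\left(-3 \right)} R + a{\left(-4 \right)}} = \frac{1}{\left(-6\right) \left(-114\right) + 4 \left(-4\right)^{2}} = \frac{1}{684 + 4 \cdot 16} = \frac{1}{684 + 64} = \frac{1}{748}$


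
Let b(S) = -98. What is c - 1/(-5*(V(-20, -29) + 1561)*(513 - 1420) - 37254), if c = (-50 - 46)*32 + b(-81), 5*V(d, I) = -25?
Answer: -22250883021/7019206 ≈ -3170.0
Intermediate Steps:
V(d, I) = -5 (V(d, I) = (⅕)*(-25) = -5)
c = -3170 (c = (-50 - 46)*32 - 98 = -96*32 - 98 = -3072 - 98 = -3170)
c - 1/(-5*(V(-20, -29) + 1561)*(513 - 1420) - 37254) = -3170 - 1/(-5*(-5 + 1561)*(513 - 1420) - 37254) = -3170 - 1/(-7780*(-907) - 37254) = -3170 - 1/(-5*(-1411292) - 37254) = -3170 - 1/(7056460 - 37254) = -3170 - 1/7019206 = -22250883021/7019206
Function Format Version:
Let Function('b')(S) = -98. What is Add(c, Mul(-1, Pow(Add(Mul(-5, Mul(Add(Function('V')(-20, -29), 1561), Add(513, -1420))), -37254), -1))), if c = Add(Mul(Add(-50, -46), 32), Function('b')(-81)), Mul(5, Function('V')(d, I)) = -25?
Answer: Rational(-22250883021, 7019206) ≈ -3170.0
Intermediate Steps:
Function('V')(d, I) = -5 (Function('V')(d, I) = Mul(Rational(1, 5), -25) = -5)
c = -3170 (c = Add(Mul(Add(-50, -46), 32), -98) = Add(Mul(-96, 32), -98) = Add(-3072, -98) = -3170)
Add(c, Mul(-1, Pow(Add(Mul(-5, Mul(Add(Function('V')(-20, -29), 1561), Add(513, -1420))), -37254), -1))) = Add(-3170, Mul(-1, Pow(Add(Mul(-5, Mul(Add(-5, 1561), Add(513, -1420))), -37254), -1))) = Add(-3170, Mul(-1, Pow(Add(Mul(-5, Mul(1556, -907)), -37254), -1))) = Add(-3170, Mul(-1, Pow(Add(Mul(-5, -1411292), -37254), -1))) = Add(-3170, Mul(-1, Pow(Add(7056460, -37254), -1))) = Add(-3170, Mul(-1, Pow(7019206, -1))) = Add(-3170, Mul(-1, Rational(1, 7019206))) = Add(-3170, Rational(-1, 7019206)) = Rational(-22250883021, 7019206)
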